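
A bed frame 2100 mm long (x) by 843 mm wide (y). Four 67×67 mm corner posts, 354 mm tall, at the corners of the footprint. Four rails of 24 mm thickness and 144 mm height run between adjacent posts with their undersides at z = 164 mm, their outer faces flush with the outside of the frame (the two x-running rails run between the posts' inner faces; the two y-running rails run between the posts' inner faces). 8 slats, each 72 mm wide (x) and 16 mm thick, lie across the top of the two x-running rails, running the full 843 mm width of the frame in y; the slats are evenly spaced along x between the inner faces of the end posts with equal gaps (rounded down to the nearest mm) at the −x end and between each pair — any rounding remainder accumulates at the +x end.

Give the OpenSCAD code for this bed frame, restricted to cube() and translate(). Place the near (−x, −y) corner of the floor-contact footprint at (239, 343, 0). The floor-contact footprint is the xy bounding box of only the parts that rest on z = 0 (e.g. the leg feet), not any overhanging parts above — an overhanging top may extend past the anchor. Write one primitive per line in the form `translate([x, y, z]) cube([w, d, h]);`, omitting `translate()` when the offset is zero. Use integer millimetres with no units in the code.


translate([239, 343, 0]) cube([67, 67, 354]);
translate([239, 1119, 0]) cube([67, 67, 354]);
translate([2272, 343, 0]) cube([67, 67, 354]);
translate([2272, 1119, 0]) cube([67, 67, 354]);
translate([306, 343, 164]) cube([1966, 24, 144]);
translate([306, 1162, 164]) cube([1966, 24, 144]);
translate([239, 410, 164]) cube([24, 709, 144]);
translate([2315, 410, 164]) cube([24, 709, 144]);
translate([460, 343, 308]) cube([72, 843, 16]);
translate([686, 343, 308]) cube([72, 843, 16]);
translate([912, 343, 308]) cube([72, 843, 16]);
translate([1138, 343, 308]) cube([72, 843, 16]);
translate([1364, 343, 308]) cube([72, 843, 16]);
translate([1590, 343, 308]) cube([72, 843, 16]);
translate([1816, 343, 308]) cube([72, 843, 16]);
translate([2042, 343, 308]) cube([72, 843, 16]);


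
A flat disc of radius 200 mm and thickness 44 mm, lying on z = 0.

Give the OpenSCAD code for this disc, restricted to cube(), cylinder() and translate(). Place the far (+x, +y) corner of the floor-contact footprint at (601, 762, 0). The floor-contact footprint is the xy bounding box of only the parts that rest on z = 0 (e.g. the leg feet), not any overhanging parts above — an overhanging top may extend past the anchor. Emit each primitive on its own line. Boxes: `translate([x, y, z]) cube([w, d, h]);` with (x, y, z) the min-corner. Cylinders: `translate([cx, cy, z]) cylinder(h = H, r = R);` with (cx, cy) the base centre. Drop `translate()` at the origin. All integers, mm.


translate([401, 562, 0]) cylinder(h = 44, r = 200);


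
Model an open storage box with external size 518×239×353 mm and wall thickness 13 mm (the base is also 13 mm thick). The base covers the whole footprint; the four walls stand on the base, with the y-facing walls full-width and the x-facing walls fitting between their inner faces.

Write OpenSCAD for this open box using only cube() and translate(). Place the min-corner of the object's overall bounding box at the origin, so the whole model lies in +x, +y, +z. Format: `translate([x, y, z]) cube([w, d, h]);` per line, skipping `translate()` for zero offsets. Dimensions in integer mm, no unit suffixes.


cube([518, 239, 13]);
translate([0, 0, 13]) cube([518, 13, 340]);
translate([0, 226, 13]) cube([518, 13, 340]);
translate([0, 13, 13]) cube([13, 213, 340]);
translate([505, 13, 13]) cube([13, 213, 340]);


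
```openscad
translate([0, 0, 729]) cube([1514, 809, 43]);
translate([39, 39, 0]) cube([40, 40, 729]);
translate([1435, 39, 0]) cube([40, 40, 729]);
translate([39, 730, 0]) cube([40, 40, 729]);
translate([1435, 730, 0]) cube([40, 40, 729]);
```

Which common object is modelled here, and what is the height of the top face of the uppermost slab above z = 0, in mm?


A table. The table height is 772 mm.

A 1514×809×43 slab sits at z = 729 on four 40 mm square posts — a table. The top surface is at 729 + 43 = 772 mm.


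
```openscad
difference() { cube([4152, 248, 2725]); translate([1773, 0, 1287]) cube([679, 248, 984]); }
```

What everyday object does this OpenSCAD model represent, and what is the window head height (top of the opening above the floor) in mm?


A wall with a window opening. The window head height is 2271 mm.

A wall with a rectangular opening subtracted — a window. Sill at z = 1287, opening 984 mm tall, so the head is at 1287 + 984 = 2271 mm.


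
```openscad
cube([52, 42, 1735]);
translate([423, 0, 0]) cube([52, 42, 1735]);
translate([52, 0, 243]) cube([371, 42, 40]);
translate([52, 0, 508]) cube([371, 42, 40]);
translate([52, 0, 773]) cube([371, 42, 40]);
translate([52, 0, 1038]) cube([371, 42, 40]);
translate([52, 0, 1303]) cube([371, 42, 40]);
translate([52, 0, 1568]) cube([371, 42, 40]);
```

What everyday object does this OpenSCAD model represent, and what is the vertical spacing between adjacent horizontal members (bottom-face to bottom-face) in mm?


A ladder. The rung spacing is 265 mm.

Two tall 52×42 posts with 6 short bars between them — a ladder. Adjacent rungs sit at z = 243 and z = 508, so the spacing is 508 − 243 = 265 mm.


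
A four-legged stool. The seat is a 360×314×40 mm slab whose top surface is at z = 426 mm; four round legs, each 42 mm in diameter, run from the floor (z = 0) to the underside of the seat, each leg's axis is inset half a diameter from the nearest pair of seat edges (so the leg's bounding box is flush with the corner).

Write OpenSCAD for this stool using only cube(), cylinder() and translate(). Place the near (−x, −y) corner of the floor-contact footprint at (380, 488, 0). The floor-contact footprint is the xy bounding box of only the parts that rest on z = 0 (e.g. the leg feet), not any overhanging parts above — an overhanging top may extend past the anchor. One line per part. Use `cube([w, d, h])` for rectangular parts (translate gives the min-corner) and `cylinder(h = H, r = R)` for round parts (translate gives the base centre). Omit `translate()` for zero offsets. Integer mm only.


translate([380, 488, 386]) cube([360, 314, 40]);
translate([401, 509, 0]) cylinder(h = 386, r = 21);
translate([719, 509, 0]) cylinder(h = 386, r = 21);
translate([401, 781, 0]) cylinder(h = 386, r = 21);
translate([719, 781, 0]) cylinder(h = 386, r = 21);


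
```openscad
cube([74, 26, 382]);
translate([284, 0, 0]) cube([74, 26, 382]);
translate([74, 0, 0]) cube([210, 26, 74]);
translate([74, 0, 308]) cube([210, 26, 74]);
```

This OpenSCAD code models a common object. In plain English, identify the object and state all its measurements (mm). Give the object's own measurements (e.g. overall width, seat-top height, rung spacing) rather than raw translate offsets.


A rectangular picture frame lying in the x–z plane (depth along y). The opening is 210 mm wide (x) by 234 mm tall (z), surrounded by a border 74 mm wide on all four sides. The frame is 26 mm deep and is made of two full-height vertical stiles with two horizontal rails fitted between them.


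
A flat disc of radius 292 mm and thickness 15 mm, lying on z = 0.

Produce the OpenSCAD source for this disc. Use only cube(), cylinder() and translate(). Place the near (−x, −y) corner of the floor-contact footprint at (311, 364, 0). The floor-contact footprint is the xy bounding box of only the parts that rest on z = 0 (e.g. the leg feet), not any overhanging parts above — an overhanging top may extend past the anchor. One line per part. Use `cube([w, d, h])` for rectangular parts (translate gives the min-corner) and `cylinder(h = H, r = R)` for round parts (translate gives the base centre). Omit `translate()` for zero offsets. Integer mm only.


translate([603, 656, 0]) cylinder(h = 15, r = 292);


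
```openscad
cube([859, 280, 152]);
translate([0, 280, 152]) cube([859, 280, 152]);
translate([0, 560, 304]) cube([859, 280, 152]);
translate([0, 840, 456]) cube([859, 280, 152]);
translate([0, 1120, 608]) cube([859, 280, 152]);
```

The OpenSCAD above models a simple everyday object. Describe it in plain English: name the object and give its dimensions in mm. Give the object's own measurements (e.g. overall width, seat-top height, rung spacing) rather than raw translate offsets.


A straight staircase of 5 solid steps. Each step is 859 mm wide (x), 280 mm deep (y, the going) and 152 mm tall (the rise). The first step rests on the floor; each subsequent step sits one going further in +y and one rise higher in +z, directly behind and above the previous step with no overlap.


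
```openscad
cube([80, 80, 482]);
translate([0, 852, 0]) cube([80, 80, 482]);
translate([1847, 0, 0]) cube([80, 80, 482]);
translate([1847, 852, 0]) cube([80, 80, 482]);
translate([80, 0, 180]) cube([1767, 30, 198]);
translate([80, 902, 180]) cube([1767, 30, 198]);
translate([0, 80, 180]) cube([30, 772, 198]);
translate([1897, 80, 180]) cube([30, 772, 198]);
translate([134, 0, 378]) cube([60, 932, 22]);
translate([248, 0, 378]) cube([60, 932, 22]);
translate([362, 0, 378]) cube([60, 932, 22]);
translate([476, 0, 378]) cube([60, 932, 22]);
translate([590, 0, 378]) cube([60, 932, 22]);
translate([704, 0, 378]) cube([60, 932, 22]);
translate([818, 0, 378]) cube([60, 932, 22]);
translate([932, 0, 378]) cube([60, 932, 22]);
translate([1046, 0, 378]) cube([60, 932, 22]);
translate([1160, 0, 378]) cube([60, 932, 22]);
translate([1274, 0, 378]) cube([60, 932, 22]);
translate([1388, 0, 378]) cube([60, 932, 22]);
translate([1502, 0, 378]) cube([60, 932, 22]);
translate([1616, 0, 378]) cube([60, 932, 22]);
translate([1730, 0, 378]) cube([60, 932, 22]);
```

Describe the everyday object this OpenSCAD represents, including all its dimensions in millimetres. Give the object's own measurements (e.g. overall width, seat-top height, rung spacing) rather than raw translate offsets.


A bed frame 1927 mm long (x) by 932 mm wide (y). Four 80×80 mm corner posts, 482 mm tall, at the corners of the footprint. Four rails of 30 mm thickness and 198 mm height run between adjacent posts with their undersides at z = 180 mm, their outer faces flush with the outside of the frame (the two x-running rails run between the posts' inner faces; the two y-running rails run between the posts' inner faces). 15 slats, each 60 mm wide (x) and 22 mm thick, lie across the top of the two x-running rails, running the full 932 mm width of the frame in y; along x they sit between the end posts with a 54 mm gap after the −x posts and between neighbouring slats, leaving 57 mm before the +x posts.


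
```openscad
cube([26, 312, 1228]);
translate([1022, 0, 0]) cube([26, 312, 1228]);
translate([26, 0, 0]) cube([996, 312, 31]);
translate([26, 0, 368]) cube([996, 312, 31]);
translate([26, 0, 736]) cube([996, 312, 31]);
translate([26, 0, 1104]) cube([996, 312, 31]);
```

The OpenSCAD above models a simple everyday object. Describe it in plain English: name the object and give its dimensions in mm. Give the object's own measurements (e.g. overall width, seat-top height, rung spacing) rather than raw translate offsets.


An open bookshelf. Two side panels, each 26 mm thick, 312 mm deep and 1228 mm tall, stand 1048 mm apart (outside-to-outside). Between them sit 4 shelves, each 31 mm thick and 312 mm deep, spanning the full gap between the sides. The bottom shelf rests on the floor (its underside at z = 0) and the clear gap between one shelf's top and the next shelf's underside is 337 mm.


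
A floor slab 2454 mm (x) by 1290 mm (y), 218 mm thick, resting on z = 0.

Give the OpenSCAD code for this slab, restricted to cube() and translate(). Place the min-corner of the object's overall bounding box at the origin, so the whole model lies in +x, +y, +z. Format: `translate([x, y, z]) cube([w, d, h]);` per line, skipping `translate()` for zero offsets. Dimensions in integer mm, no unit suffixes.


cube([2454, 1290, 218]);


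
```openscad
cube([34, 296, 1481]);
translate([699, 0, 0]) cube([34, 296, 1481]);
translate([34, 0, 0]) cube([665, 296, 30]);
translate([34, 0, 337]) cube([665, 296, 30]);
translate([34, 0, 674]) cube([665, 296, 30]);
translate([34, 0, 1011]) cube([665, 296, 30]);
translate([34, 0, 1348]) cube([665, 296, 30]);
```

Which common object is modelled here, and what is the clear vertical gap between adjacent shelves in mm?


A bookshelf. The clear shelf gap is 307 mm.

Two tall side panels with 5 horizontal boards between them — a bookshelf. The first two shelf undersides are at z = 0 and z = 337; with shelf thickness 30, the clear gap is 337 − 0 − 30 = 307 mm.


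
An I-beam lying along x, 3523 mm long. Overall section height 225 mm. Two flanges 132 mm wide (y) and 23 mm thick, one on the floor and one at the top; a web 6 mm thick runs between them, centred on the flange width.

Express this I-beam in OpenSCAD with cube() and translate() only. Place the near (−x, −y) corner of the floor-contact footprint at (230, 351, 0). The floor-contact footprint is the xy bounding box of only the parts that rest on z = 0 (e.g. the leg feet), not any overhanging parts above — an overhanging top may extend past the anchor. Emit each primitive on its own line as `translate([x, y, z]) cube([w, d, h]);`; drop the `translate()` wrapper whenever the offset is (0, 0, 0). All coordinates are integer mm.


translate([230, 351, 0]) cube([3523, 132, 23]);
translate([230, 414, 23]) cube([3523, 6, 179]);
translate([230, 351, 202]) cube([3523, 132, 23]);


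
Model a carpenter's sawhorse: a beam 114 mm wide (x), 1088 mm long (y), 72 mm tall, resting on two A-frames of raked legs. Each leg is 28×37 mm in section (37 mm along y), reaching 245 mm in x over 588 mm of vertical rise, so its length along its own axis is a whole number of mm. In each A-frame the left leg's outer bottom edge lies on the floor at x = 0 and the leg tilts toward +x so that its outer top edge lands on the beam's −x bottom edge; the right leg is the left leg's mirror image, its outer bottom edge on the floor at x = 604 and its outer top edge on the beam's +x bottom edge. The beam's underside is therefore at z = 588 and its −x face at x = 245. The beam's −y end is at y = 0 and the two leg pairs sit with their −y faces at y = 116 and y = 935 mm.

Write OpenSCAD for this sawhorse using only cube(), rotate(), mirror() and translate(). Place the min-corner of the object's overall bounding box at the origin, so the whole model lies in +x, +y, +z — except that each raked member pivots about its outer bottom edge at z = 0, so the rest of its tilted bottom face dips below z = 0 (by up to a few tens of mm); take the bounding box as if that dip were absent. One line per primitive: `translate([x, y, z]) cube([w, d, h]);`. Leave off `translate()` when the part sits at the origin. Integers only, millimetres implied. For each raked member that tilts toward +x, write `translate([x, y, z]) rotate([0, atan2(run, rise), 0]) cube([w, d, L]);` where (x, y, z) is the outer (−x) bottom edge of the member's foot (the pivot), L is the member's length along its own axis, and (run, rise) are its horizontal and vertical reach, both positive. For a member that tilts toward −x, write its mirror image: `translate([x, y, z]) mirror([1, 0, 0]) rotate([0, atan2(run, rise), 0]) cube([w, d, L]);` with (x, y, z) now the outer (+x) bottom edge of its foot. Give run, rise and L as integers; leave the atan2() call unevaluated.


translate([245, 0, 588]) cube([114, 1088, 72]);
translate([0, 116, 0]) rotate([0, atan2(245, 588), 0]) cube([28, 37, 637]);
translate([604, 116, 0]) mirror([1, 0, 0]) rotate([0, atan2(245, 588), 0]) cube([28, 37, 637]);
translate([0, 935, 0]) rotate([0, atan2(245, 588), 0]) cube([28, 37, 637]);
translate([604, 935, 0]) mirror([1, 0, 0]) rotate([0, atan2(245, 588), 0]) cube([28, 37, 637]);


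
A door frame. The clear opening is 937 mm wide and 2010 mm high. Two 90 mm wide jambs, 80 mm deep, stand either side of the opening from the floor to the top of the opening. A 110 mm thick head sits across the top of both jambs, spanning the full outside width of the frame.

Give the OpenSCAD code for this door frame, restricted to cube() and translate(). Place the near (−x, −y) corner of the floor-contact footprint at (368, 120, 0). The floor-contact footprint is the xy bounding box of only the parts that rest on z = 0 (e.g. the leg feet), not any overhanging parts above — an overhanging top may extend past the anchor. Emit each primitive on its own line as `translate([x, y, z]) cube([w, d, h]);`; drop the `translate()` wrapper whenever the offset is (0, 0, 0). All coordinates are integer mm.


translate([368, 120, 0]) cube([90, 80, 2010]);
translate([1395, 120, 0]) cube([90, 80, 2010]);
translate([368, 120, 2010]) cube([1117, 80, 110]);


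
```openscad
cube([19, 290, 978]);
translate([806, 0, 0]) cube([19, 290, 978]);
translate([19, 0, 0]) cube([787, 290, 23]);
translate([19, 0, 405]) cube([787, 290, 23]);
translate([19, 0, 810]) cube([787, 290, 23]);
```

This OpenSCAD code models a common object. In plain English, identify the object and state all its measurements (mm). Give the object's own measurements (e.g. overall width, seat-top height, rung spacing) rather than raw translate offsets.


An open bookshelf. Two side panels, each 19 mm thick, 290 mm deep and 978 mm tall, stand 825 mm apart (outside-to-outside). Between them sit 3 shelves, each 23 mm thick and 290 mm deep, spanning the full gap between the sides. The bottom shelf rests on the floor (its underside at z = 0) and the clear gap between one shelf's top and the next shelf's underside is 382 mm.


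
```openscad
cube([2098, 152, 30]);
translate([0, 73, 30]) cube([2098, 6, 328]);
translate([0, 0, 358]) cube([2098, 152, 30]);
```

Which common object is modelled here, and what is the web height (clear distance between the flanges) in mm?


An I-beam. The web height is 328 mm.

Two wide flanges with a thin centred web — an I-beam. Overall 388 mm minus two 30 mm flanges gives a web of 388 − 2·30 = 328 mm.


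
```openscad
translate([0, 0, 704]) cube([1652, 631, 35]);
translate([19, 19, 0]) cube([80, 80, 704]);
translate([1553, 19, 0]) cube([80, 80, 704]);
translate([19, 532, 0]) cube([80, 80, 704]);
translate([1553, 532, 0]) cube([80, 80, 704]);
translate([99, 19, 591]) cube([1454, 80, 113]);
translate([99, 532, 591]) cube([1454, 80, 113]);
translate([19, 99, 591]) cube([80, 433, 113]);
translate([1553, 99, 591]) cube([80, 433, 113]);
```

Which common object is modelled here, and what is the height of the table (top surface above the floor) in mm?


A table. The table height is 739 mm.

A 1652×631×35 slab sits at z = 704 on four 80 mm square posts — a table. The top surface is at 704 + 35 = 739 mm.


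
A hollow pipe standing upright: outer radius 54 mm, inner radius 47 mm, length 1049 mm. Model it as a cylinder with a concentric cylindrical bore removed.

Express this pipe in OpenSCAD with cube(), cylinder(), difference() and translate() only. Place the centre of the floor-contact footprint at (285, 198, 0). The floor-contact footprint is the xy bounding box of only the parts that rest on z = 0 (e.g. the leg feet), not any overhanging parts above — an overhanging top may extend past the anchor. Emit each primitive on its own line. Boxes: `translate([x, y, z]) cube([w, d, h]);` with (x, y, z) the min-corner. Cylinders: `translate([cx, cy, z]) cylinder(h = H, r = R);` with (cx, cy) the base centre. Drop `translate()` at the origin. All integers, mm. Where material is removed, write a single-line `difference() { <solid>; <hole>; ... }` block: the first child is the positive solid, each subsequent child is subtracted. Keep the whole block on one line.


difference() { translate([285, 198, 0]) cylinder(h = 1049, r = 54); translate([285, 198, 0]) cylinder(h = 1049, r = 47); }


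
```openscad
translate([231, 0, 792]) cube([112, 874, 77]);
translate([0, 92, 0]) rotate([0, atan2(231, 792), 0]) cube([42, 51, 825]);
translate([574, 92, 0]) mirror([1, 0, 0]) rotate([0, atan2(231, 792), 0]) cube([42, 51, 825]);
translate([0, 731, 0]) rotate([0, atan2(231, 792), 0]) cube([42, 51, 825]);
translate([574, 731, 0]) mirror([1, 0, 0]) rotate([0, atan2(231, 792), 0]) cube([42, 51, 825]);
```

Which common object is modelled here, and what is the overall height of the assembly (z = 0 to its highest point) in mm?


A sawhorse. The overall height is 869 mm.

A beam across two mirrored pairs of raked legs — a sawhorse. The beam's underside is at z = 792 (matching the legs' vertical rise in atan2(231, 792)) and the beam is 77 mm tall, so its top is at 792 + 77 = 869 mm. The raked legs top out at the beam's underside, so that is the highest point.


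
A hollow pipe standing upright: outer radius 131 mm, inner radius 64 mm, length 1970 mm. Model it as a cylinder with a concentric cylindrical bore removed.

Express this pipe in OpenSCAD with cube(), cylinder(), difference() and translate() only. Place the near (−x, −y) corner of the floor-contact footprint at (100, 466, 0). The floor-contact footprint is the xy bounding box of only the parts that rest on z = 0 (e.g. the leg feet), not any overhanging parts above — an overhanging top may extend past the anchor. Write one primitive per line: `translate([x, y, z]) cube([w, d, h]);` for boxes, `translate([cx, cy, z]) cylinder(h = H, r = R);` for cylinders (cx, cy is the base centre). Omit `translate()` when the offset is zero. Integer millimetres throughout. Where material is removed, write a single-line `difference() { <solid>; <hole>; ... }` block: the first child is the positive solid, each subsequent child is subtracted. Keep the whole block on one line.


difference() { translate([231, 597, 0]) cylinder(h = 1970, r = 131); translate([231, 597, 0]) cylinder(h = 1970, r = 64); }


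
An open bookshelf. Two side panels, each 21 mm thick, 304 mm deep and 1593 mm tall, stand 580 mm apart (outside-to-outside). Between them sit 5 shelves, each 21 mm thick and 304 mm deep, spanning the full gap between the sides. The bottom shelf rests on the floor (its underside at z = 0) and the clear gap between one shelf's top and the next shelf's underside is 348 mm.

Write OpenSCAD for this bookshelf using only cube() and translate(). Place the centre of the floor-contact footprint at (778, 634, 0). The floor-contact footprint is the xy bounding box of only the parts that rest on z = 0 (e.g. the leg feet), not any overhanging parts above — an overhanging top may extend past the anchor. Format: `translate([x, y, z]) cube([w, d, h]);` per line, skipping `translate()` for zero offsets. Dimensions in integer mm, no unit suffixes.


translate([488, 482, 0]) cube([21, 304, 1593]);
translate([1047, 482, 0]) cube([21, 304, 1593]);
translate([509, 482, 0]) cube([538, 304, 21]);
translate([509, 482, 369]) cube([538, 304, 21]);
translate([509, 482, 738]) cube([538, 304, 21]);
translate([509, 482, 1107]) cube([538, 304, 21]);
translate([509, 482, 1476]) cube([538, 304, 21]);


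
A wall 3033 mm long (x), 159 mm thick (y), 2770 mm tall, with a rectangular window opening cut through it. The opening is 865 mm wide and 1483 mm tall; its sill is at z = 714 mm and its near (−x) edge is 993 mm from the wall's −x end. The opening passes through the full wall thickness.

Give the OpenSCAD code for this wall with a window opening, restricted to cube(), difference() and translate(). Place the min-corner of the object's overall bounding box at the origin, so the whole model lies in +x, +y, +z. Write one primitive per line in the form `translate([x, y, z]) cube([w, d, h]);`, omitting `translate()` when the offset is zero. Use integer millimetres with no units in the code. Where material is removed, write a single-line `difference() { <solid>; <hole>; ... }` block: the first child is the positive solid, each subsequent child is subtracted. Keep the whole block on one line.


difference() { cube([3033, 159, 2770]); translate([993, 0, 714]) cube([865, 159, 1483]); }


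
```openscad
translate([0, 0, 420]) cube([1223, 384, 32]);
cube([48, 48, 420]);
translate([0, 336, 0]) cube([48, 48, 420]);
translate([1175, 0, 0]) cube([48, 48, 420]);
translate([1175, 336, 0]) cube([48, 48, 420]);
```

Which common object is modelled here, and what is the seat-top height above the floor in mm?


A bench. The seat-top height is 452 mm.

A long slab on four corner posts — a bench. The slab sits at z = 420 with thickness 32, so the top is 420 + 32 = 452 mm.


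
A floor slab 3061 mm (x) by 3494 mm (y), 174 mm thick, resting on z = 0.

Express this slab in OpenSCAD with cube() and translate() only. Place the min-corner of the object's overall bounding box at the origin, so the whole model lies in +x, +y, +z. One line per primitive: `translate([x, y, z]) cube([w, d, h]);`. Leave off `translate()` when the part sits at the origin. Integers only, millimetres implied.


cube([3061, 3494, 174]);


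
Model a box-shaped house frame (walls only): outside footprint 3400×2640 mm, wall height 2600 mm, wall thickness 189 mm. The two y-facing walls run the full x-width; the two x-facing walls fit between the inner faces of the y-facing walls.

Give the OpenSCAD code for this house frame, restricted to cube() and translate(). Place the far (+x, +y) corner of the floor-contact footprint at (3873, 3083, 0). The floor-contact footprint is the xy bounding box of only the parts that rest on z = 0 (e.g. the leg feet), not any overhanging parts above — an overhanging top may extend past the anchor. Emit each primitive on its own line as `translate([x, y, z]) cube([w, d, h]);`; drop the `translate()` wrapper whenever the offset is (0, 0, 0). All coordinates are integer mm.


translate([473, 443, 0]) cube([3400, 189, 2600]);
translate([473, 2894, 0]) cube([3400, 189, 2600]);
translate([473, 632, 0]) cube([189, 2262, 2600]);
translate([3684, 632, 0]) cube([189, 2262, 2600]);


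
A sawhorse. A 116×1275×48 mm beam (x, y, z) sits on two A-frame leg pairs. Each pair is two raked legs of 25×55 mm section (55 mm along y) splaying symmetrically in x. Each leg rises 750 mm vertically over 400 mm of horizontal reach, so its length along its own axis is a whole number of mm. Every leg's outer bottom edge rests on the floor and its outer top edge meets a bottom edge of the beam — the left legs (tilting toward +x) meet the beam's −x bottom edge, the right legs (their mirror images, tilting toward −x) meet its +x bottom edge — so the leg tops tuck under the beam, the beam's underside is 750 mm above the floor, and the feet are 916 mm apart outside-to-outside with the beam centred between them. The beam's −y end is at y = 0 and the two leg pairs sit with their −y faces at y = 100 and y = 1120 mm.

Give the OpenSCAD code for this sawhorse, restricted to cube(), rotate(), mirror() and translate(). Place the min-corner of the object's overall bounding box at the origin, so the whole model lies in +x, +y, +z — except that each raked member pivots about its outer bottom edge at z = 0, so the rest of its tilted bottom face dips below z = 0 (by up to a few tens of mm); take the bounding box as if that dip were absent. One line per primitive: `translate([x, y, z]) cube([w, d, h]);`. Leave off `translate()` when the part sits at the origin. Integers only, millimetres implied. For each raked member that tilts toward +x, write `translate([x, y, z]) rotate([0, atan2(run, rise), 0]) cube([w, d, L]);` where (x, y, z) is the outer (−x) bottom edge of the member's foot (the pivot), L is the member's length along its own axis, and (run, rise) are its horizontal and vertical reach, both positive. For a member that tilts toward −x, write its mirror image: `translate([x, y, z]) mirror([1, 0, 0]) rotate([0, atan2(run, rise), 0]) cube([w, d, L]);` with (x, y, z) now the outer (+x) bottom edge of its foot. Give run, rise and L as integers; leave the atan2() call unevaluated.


translate([400, 0, 750]) cube([116, 1275, 48]);
translate([0, 100, 0]) rotate([0, atan2(400, 750), 0]) cube([25, 55, 850]);
translate([916, 100, 0]) mirror([1, 0, 0]) rotate([0, atan2(400, 750), 0]) cube([25, 55, 850]);
translate([0, 1120, 0]) rotate([0, atan2(400, 750), 0]) cube([25, 55, 850]);
translate([916, 1120, 0]) mirror([1, 0, 0]) rotate([0, atan2(400, 750), 0]) cube([25, 55, 850]);


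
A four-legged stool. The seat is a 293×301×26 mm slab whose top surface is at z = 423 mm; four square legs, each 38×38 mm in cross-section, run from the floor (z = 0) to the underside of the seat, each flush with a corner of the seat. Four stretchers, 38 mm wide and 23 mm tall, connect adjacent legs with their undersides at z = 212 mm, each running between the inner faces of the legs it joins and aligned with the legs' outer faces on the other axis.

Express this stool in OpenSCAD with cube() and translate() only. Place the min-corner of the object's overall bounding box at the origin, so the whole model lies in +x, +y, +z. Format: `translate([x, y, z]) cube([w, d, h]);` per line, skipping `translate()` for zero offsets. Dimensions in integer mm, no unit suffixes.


translate([0, 0, 397]) cube([293, 301, 26]);
cube([38, 38, 397]);
translate([255, 0, 0]) cube([38, 38, 397]);
translate([0, 263, 0]) cube([38, 38, 397]);
translate([255, 263, 0]) cube([38, 38, 397]);
translate([38, 0, 212]) cube([217, 38, 23]);
translate([38, 263, 212]) cube([217, 38, 23]);
translate([0, 38, 212]) cube([38, 225, 23]);
translate([255, 38, 212]) cube([38, 225, 23]);


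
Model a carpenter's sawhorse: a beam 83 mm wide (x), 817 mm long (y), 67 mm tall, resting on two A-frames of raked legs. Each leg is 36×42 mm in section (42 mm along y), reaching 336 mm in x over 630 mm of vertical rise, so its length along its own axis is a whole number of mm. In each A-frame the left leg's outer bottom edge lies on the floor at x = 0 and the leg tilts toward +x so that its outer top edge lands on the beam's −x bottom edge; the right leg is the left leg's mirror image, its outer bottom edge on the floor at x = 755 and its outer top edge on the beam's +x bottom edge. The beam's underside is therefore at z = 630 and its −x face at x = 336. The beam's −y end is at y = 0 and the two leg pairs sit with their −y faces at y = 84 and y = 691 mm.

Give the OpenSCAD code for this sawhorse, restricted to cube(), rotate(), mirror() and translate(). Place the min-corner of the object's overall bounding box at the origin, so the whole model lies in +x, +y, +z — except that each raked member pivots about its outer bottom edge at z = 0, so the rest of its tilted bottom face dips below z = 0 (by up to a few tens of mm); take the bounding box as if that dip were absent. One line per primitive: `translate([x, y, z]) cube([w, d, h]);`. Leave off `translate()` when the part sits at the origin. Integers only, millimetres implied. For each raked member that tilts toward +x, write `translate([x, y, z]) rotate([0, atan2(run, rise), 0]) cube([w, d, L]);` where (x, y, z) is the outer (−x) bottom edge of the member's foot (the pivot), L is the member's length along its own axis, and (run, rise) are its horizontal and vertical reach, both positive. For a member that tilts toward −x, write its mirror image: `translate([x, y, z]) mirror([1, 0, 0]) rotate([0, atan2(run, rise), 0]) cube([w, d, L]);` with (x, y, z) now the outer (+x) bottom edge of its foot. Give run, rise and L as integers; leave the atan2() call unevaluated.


// leg length = √(336² + 630²) = 714
// right-leg outer foot x = 2·336 + 83 = 755
// beam min-corner = (336, 0, 630)
translate([336, 0, 630]) cube([83, 817, 67]);
translate([0, 84, 0]) rotate([0, atan2(336, 630), 0]) cube([36, 42, 714]);
translate([755, 84, 0]) mirror([1, 0, 0]) rotate([0, atan2(336, 630), 0]) cube([36, 42, 714]);
translate([0, 691, 0]) rotate([0, atan2(336, 630), 0]) cube([36, 42, 714]);
translate([755, 691, 0]) mirror([1, 0, 0]) rotate([0, atan2(336, 630), 0]) cube([36, 42, 714]);


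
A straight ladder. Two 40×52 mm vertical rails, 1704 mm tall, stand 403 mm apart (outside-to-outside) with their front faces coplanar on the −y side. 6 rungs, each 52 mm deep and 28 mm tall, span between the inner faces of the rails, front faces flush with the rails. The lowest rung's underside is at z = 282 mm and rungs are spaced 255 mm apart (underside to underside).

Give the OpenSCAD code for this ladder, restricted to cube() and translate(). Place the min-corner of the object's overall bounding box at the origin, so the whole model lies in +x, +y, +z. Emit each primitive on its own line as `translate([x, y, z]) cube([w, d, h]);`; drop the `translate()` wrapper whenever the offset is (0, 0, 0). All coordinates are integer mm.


cube([40, 52, 1704]);
translate([363, 0, 0]) cube([40, 52, 1704]);
translate([40, 0, 282]) cube([323, 52, 28]);
translate([40, 0, 537]) cube([323, 52, 28]);
translate([40, 0, 792]) cube([323, 52, 28]);
translate([40, 0, 1047]) cube([323, 52, 28]);
translate([40, 0, 1302]) cube([323, 52, 28]);
translate([40, 0, 1557]) cube([323, 52, 28]);


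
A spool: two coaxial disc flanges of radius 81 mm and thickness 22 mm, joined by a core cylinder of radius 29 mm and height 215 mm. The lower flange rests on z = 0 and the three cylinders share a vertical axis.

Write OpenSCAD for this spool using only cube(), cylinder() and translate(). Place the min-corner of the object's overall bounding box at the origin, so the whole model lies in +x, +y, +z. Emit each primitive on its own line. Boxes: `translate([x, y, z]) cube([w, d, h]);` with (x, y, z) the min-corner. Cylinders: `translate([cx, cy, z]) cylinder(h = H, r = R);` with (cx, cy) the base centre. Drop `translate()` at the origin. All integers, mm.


translate([81, 81, 0]) cylinder(h = 22, r = 81);
translate([81, 81, 22]) cylinder(h = 215, r = 29);
translate([81, 81, 237]) cylinder(h = 22, r = 81);


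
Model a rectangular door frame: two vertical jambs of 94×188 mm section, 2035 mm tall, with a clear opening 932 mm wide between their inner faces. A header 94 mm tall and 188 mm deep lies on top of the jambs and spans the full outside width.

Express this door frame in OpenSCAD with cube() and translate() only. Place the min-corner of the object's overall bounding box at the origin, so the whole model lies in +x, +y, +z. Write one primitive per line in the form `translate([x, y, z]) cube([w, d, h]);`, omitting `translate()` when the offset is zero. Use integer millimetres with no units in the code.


cube([94, 188, 2035]);
translate([1026, 0, 0]) cube([94, 188, 2035]);
translate([0, 0, 2035]) cube([1120, 188, 94]);


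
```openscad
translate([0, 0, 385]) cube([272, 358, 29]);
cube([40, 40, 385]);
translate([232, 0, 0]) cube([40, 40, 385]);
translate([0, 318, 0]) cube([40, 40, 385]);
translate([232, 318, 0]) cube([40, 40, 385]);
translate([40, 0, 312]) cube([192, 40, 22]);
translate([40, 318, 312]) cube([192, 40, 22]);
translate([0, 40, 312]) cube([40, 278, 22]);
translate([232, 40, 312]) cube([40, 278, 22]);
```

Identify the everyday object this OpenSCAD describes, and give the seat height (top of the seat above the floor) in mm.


A stool. The seat height is 414 mm.

A 272×358×29 slab at z = 385 on four corner posts — a stool. The seat top is 385 + 29 = 414 mm.


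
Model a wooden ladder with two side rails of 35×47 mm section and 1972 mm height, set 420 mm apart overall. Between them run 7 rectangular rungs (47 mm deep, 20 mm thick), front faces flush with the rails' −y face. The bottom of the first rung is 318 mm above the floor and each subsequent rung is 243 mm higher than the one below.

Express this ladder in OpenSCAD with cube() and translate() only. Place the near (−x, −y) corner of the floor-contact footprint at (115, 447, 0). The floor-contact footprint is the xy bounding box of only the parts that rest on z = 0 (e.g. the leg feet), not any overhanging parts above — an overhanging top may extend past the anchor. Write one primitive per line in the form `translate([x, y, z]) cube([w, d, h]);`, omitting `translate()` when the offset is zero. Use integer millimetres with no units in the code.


translate([115, 447, 0]) cube([35, 47, 1972]);
translate([500, 447, 0]) cube([35, 47, 1972]);
translate([150, 447, 318]) cube([350, 47, 20]);
translate([150, 447, 561]) cube([350, 47, 20]);
translate([150, 447, 804]) cube([350, 47, 20]);
translate([150, 447, 1047]) cube([350, 47, 20]);
translate([150, 447, 1290]) cube([350, 47, 20]);
translate([150, 447, 1533]) cube([350, 47, 20]);
translate([150, 447, 1776]) cube([350, 47, 20]);


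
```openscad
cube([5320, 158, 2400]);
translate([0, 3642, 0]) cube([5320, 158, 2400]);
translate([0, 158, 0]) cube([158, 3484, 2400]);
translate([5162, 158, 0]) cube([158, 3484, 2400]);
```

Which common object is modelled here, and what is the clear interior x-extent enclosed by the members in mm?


A house (or room) frame. The interior width is 5004 mm.

Four 2400 mm walls enclosing a rectangle with no floor or roof — a room or house frame. Outside width is 5320 mm and wall thickness is 158 mm, so the interior width is 5320 − 2 × 158 = 5004 mm.


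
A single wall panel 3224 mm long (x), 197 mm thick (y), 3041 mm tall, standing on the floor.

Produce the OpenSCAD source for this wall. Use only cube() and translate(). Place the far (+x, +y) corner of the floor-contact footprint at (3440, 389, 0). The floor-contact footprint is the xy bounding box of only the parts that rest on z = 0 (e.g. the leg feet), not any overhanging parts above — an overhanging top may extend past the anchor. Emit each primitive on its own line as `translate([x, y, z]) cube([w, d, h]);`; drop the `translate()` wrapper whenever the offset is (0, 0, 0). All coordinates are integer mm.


translate([216, 192, 0]) cube([3224, 197, 3041]);


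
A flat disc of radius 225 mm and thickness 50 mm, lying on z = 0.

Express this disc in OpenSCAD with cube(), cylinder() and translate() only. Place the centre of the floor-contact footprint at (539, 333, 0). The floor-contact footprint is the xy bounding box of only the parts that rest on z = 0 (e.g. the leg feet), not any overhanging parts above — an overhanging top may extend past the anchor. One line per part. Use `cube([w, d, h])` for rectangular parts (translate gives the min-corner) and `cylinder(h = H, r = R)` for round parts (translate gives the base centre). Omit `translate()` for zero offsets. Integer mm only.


translate([539, 333, 0]) cylinder(h = 50, r = 225);


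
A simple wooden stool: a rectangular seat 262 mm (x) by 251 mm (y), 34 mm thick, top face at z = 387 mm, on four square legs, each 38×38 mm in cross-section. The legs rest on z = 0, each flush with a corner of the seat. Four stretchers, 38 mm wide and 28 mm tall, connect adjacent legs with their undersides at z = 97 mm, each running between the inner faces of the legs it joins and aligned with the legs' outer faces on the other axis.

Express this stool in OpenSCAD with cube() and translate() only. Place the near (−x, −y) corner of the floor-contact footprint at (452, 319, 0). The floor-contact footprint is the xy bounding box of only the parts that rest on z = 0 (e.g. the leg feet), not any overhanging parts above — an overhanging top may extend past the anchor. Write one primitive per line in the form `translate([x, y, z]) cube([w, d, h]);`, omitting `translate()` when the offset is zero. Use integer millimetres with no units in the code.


translate([452, 319, 353]) cube([262, 251, 34]);
translate([452, 319, 0]) cube([38, 38, 353]);
translate([676, 319, 0]) cube([38, 38, 353]);
translate([452, 532, 0]) cube([38, 38, 353]);
translate([676, 532, 0]) cube([38, 38, 353]);
translate([490, 319, 97]) cube([186, 38, 28]);
translate([490, 532, 97]) cube([186, 38, 28]);
translate([452, 357, 97]) cube([38, 175, 28]);
translate([676, 357, 97]) cube([38, 175, 28]);


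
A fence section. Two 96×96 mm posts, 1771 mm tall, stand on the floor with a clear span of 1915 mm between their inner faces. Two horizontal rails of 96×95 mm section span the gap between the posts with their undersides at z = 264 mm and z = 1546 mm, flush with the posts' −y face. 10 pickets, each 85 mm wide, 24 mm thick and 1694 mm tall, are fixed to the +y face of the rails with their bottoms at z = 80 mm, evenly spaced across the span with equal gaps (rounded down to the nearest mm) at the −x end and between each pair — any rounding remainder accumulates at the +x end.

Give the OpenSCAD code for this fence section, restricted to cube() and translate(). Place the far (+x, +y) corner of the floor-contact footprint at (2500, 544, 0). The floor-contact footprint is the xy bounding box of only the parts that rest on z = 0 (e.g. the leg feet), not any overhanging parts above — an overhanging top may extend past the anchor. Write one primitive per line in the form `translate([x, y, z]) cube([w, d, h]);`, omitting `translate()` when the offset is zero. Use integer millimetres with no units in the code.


translate([393, 448, 0]) cube([96, 96, 1771]);
translate([2404, 448, 0]) cube([96, 96, 1771]);
translate([489, 448, 264]) cube([1915, 96, 95]);
translate([489, 448, 1546]) cube([1915, 96, 95]);
translate([585, 544, 80]) cube([85, 24, 1694]);
translate([766, 544, 80]) cube([85, 24, 1694]);
translate([947, 544, 80]) cube([85, 24, 1694]);
translate([1128, 544, 80]) cube([85, 24, 1694]);
translate([1309, 544, 80]) cube([85, 24, 1694]);
translate([1490, 544, 80]) cube([85, 24, 1694]);
translate([1671, 544, 80]) cube([85, 24, 1694]);
translate([1852, 544, 80]) cube([85, 24, 1694]);
translate([2033, 544, 80]) cube([85, 24, 1694]);
translate([2214, 544, 80]) cube([85, 24, 1694]);
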